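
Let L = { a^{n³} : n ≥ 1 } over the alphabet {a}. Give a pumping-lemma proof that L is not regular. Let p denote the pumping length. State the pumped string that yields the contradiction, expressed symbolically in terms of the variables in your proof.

Suppose for contradiction that L is regular, and let p be the pumping length.
Take w = a^{p³} ∈ L with |w| = p³ ≥ p.
The pumping lemma gives a decomposition w = xyz where |xy| ≤ p and y is nonempty.
Then y = a^k for some k with 1 ≤ k ≤ p.
Pump with i = 2: xy^2z = a^{p³+k}. Since 1 ≤ k ≤ p, p³ < p³+k ≤ p³+p < p³+3p²+3p+1 = (p+1)³, so p³+k is not a perfect cube. So xy^2z ∉ L.
Contradiction. Therefore L is not regular.

a^{p³+k}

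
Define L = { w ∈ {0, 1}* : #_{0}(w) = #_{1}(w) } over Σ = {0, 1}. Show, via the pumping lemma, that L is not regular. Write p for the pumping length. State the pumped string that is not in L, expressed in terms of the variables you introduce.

Toward a contradiction, assume L is regular with pumping length p.
Choose w = 0^p 1^p ∈ L with |w| = 2p ≥ p.
Write w = xyz as guaranteed by the lemma, with |xy| ≤ p and |y| > 0.
Since the first p symbols of w are all 0's and |xy| ≤ p, y lies entirely in the leading 0-block: y = 0^k for some k with 1 ≤ k ≤ p.
Pump with i = 2: xy^2z = 0^{p+k} 1^p has p+k occurrences of 0 but only p of 1. Since k ≥ 1 the counts differ, so xy^2z ∉ L.
This is a contradiction; hence L is not regular.

0^{p+k} 1^p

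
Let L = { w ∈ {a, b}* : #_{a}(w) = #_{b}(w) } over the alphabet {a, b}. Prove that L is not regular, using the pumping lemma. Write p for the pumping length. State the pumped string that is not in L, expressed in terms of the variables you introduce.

Suppose for contradiction that L is regular, and let p be the pumping length.
Choose w = a^p b^p ∈ L with |w| = 2p ≥ p.
Write w = xyz as guaranteed by the lemma, with |xy| ≤ p and |y| > 0.
Because |xy| ≤ p and w begins with p copies of a, we have y = a^k with 1 ≤ k ≤ p.
Pump with i = 2: xy^2z = a^{p+k} b^p has p+k occurrences of a but only p of b. Since k ≥ 1 the counts differ, so xy^2z ∉ L.
Contradiction. Therefore L is not regular.

a^{p+k} b^p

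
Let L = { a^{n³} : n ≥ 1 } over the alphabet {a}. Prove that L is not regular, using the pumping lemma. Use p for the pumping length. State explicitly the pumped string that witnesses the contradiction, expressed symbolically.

a^{p³+k}

Suppose for contradiction that L is regular, and let p be the pumping length.
Take w = a^{p³} ∈ L with |w| = p³ ≥ p.
Write w = xyz as guaranteed by the lemma, with |xy| ≤ p and |y| ≥ 1.
Then y = a^k for some k with 1 ≤ k ≤ p.
Pump with i = 2: xy^2z = a^{p³+k}. Since 1 ≤ k ≤ p, p³ < p³+k ≤ p³+p < p³+3p²+3p+1 = (p+1)³, so p³+k is not a perfect cube. So xy^2z ∉ L.
This is a contradiction; hence L is not regular.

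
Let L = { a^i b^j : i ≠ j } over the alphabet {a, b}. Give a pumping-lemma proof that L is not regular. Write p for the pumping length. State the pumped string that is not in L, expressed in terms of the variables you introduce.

Toward a contradiction, assume L is regular with pumping length p.
Choose w = a^p b^{p+p!}. Since p ≠ p+p!, w ∈ L; and |w| ≥ p.
Write w = xyz as guaranteed by the lemma, with |xy| ≤ p and |y| ≥ 1.
Since the first p symbols of w are all a's and |xy| ≤ p, y lies entirely in the leading a-block: y = a^k for some k with 1 ≤ k ≤ p.
Since 1 ≤ k ≤ p, k divides p!; set t = 1 + p!/k. Then xy^t z has p + (p!/k)·k = p + p! copies of a. Now the a-count equals the b-count, so i ≠ j fails. So xy^t z = a^{p+p!} b^{p+p!} ∉ L.
This contradicts the pumping lemma, so L is not regular.

a^{p+p!} b^{p+p!}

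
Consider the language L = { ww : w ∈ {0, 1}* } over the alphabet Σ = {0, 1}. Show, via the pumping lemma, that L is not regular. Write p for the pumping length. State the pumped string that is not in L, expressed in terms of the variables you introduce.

Suppose for contradiction that L is regular, and let p be the pumping length.
Take w = 0^p 1^p 0^p 1^p = uu where u = 0^p1^p; then w ∈ L and |w| = 4p ≥ p.
The pumping lemma gives a decomposition w = xyz where |xy| ≤ p and y is nonempty.
Since the first p symbols of w are all 0's and |xy| ≤ p, y lies entirely in the leading 0-block: y = 0^k for some k with 1 ≤ k ≤ p.
Pump with i = 2: xy^2z = 0^{p+k} 1^p 0^p 1^p, of length 4p+k. Suppose this equals vv. The string starts with 0 and ends with 1, so v does too; thus the boundary between the two copies of v is a 1→0 transition. There is exactly one such transition, at position 2p+k, so |v| = 2p+k and |vv| = 4p+2k ≠ 4p+k since k ≥ 1. So xy^2z ∉ L.
Contradiction. Therefore L is not regular.

0^{p+k} 1^p 0^p 1^p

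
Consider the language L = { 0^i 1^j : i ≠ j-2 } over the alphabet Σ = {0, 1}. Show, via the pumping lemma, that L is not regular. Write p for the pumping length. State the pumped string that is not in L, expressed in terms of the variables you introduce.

0^{p+p!} 1^{p+p!+2}

Assume L is regular; let p be its pumping constant.
Choose w = 0^p 1^{p+p!+2}. Since p ≠ (p+p!+2)-2 = p+p!, w ∈ L; and |w| ≥ p.
By the pumping lemma, w = xyz with |xy| ≤ p and |y| ≥ 1.
Because |xy| ≤ p and w begins with p copies of 0, we have y = 0^k with 1 ≤ k ≤ p.
Since 1 ≤ k ≤ p, k divides p!; set t = 1 + p!/k. Then xy^t z has p + (p!/k)·k = p + p! copies of 0. Now the 0-count is p+p! and (1-count)-2 = (p+p!+2)-2 = p+p!, so i ≠ j-2 fails. So xy^t z = 0^{p+p!} 1^{p+p!+2} ∉ L.
This is a contradiction; hence L is not regular.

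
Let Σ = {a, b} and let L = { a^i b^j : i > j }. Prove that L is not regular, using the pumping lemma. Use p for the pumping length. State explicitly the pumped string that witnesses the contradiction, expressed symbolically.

Suppose for contradiction that L is regular, and let p be the pumping length.
Choose w = a^{p+1} b^p ∈ L, with |w| = 2p+1 ≥ p.
By the pumping lemma, w = xyz with |xy| ≤ p and |y| ≥ 1.
The first p characters of w are a's, so xy (and hence y) consists only of a's. Write y = a^k, 1 ≤ k ≤ p.
Consider xy^0z = xz = a^{p+1-k} b^p. Since k ≥ 1, the a-count p+1-k is at most p, so i > j fails; thus xz ∉ L.
Contradiction. Therefore L is not regular.

a^{p+1-k} b^p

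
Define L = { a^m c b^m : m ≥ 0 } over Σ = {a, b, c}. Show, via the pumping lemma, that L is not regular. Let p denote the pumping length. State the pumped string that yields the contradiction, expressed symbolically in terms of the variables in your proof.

a^{p+k} c b^p

Assume L is regular. Let p be the pumping length given by the pumping lemma.
Take w = a^p c b^p ∈ L with |w| = 2p+1 ≥ p.
Write w = xyz as guaranteed by the lemma, with |xy| ≤ p and |y| > 0.
The first p characters of w are a's, so xy (and hence y) consists only of a's. Write y = a^k, 1 ≤ k ≤ p.
Pump with i = 2: xy^2z = a^{p+k} c b^p, which would require p+k = p. But k ≥ 1, so xy^2z ∉ L.
This is a contradiction; hence L is not regular.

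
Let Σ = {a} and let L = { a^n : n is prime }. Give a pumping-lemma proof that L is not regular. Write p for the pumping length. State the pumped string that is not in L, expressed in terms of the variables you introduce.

Assume L is regular. Let p be the pumping length given by the pumping lemma.
Let q be a prime with q ≥ p+2 (infinitely many primes exist), and take w = a^q ∈ L with |w| = q ≥ p.
Write w = xyz as guaranteed by the lemma, with |xy| ≤ p and |y| ≥ 1.
Then y = a^k for some k with 1 ≤ k ≤ p.
Since 1 ≤ k ≤ p, |xz| = q-k. Pump with i = q+1: |xy^{q+1}z| = (q-k)+(q+1)k = q+qk = q(1+k), which is composite (both factors ≥ 2). So xy^{q+1}z = a^{q(1+k)} ∉ L.
Contradiction. Therefore L is not regular.

a^{q(1+k)}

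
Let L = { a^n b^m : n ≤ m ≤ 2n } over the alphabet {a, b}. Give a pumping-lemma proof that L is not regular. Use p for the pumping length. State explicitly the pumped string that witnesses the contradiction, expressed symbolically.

Assume L is regular; let p be its pumping constant.
Take w = a^p b^p ∈ L (since p ≤ p ≤ 2p), with |w| = 2p ≥ p.
Write w = xyz as guaranteed by the lemma, with |xy| ≤ p and |y| ≥ 1.
The first p characters of w are a's, so xy (and hence y) consists only of a's. Write y = a^k, 1 ≤ k ≤ p.
Pump with i = 2: xy^2z = a^{p+k} b^p. Now n = p+k > p = m, so the condition n ≤ m fails. Thus xy^2z ∉ L.
This is a contradiction; hence L is not regular.

a^{p+k} b^p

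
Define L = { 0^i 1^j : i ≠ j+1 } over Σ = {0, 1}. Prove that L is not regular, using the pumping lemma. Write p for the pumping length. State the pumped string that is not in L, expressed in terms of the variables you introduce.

0^{p+p!} 1^{p+p!-1}

Suppose for contradiction that L is regular, and let p be the pumping length.
Choose w = 0^p 1^{p+p!-1}. Since p ≠ (p+p!-1)+1 = p+p!, w ∈ L; and |w| ≥ p.
By the pumping lemma, w = xyz with |xy| ≤ p and |y| ≥ 1.
The first p characters of w are 0's, so xy (and hence y) consists only of 0's. Write y = 0^k, 1 ≤ k ≤ p.
Since 1 ≤ k ≤ p, k divides p!; set t = 1 + p!/k. Then xy^t z has p + (p!/k)·k = p + p! copies of 0. Now the 0-count is p+p! and (1-count)+1 = (p+p!-1)+1 = p+p!, so i ≠ j+1 fails. So xy^t z = 0^{p+p!} 1^{p+p!-1} ∉ L.
This contradicts the pumping lemma, so L is not regular.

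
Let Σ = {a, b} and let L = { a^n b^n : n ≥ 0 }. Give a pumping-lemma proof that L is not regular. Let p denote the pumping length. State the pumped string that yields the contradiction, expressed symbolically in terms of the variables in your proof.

Toward a contradiction, assume L is regular with pumping length p.
Choose w = a^p b^p, which is in L with |w| = 2p ≥ p.
The pumping lemma gives a decomposition w = xyz where |xy| ≤ p and |y| > 0.
Because |xy| ≤ p and w begins with p copies of a, we have y = a^k with 1 ≤ k ≤ p.
Pump with i = 2: xy^2z = a^{p+k} b^p. For this to lie in L we would need p = p+k, which forces k = 0. But k ≥ 1, so xy^2z ∉ L.
This contradicts the pumping lemma, so L is not regular.

a^{p+k} b^p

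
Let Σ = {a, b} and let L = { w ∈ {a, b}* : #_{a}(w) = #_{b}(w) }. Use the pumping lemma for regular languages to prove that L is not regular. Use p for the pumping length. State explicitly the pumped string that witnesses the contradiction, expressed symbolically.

a^{p+k} b^p

Assume L is regular. Let p be the pumping length given by the pumping lemma.
Choose w = a^p b^p ∈ L with |w| = 2p ≥ p.
The pumping lemma gives a decomposition w = xyz where |xy| ≤ p and y is nonempty.
Since the first p symbols of w are all a's and |xy| ≤ p, y lies entirely in the leading a-block: y = a^k for some k with 1 ≤ k ≤ p.
Pump with i = 2: xy^2z = a^{p+k} b^p has p+k occurrences of a but only p of b. Since k ≥ 1 the counts differ, so xy^2z ∉ L.
Contradiction. Therefore L is not regular.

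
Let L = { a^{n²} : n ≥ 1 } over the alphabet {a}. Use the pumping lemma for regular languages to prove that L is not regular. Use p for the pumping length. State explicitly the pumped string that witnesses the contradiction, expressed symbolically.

a^{p²+k}

Assume L is regular. Let p be the pumping length given by the pumping lemma.
Take w = a^{p²} ∈ L with |w| = p² ≥ p.
Write w = xyz as guaranteed by the lemma, with |xy| ≤ p and y is nonempty.
Then y = a^k for some k with 1 ≤ k ≤ p.
Pump with i = 2: xy^2z = a^{p²+k}. Since 1 ≤ k ≤ p, p² < p²+k ≤ p²+p < (p+1)², so p²+k lies strictly between consecutive squares and is not a perfect square. So xy^2z ∉ L.
This contradicts the pumping lemma, so L is not regular.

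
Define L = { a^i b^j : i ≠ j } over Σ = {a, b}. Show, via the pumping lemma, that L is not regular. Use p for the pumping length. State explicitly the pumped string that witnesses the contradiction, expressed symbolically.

Toward a contradiction, assume L is regular with pumping length p.
Choose w = a^p b^{p+p!}. Since p ≠ p+p!, w ∈ L; and |w| ≥ p.
The pumping lemma gives a decomposition w = xyz where |xy| ≤ p and |y| > 0.
Because |xy| ≤ p and w begins with p copies of a, we have y = a^k with 1 ≤ k ≤ p.
Since 1 ≤ k ≤ p, k divides p!; set t = 1 + p!/k. Then xy^t z has p + (p!/k)·k = p + p! copies of a. Now the a-count equals the b-count, so i ≠ j fails. So xy^t z = a^{p+p!} b^{p+p!} ∉ L.
This contradicts the pumping lemma, so L is not regular.

a^{p+p!} b^{p+p!}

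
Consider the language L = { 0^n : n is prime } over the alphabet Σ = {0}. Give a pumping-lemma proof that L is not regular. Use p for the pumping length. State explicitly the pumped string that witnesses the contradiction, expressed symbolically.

0^{q(1+k)}

Assume L is regular; let p be its pumping constant.
Let q be a prime with q ≥ p+2 (infinitely many primes exist), and take w = 0^q ∈ L with |w| = q ≥ p.
The pumping lemma gives a decomposition w = xyz where |xy| ≤ p and y is nonempty.
Then y = 0^k for some k with 1 ≤ k ≤ p.
Since 1 ≤ k ≤ p, |xz| = q-k. Pump with i = q+1: |xy^{q+1}z| = (q-k)+(q+1)k = q+qk = q(1+k), which is composite (both factors ≥ 2). So xy^{q+1}z = 0^{q(1+k)} ∉ L.
This contradicts the pumping lemma, so L is not regular.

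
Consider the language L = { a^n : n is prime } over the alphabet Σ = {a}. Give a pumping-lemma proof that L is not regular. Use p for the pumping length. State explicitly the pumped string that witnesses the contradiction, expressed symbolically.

a^{q(1+k)}

Assume L is regular; let p be its pumping constant.
Let q be a prime with q ≥ p+2 (infinitely many primes exist), and take w = a^q ∈ L with |w| = q ≥ p.
The pumping lemma gives a decomposition w = xyz where |xy| ≤ p and |y| > 0.
Then y = a^k for some k with 1 ≤ k ≤ p.
Since 1 ≤ k ≤ p, |xz| = q-k. Pump with i = q+1: |xy^{q+1}z| = (q-k)+(q+1)k = q+qk = q(1+k), which is composite (both factors ≥ 2). So xy^{q+1}z = a^{q(1+k)} ∉ L.
This contradicts the pumping lemma, so L is not regular.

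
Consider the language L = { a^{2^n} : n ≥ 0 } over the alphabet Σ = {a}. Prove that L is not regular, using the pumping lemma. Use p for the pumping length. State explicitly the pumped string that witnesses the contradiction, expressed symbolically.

Assume L is regular; let p be its pumping constant.
Take w = a^{2^p} ∈ L with |w| = 2^p ≥ p.
The pumping lemma gives a decomposition w = xyz where |xy| ≤ p and |y| ≥ 1.
Then y = a^k for some k with 1 ≤ k ≤ p.
Pump with i = 2: xy^2z = a^{2^p+k}. Since 1 ≤ k ≤ p < 2^p, we have 2^p < 2^p+k < 2^{p+1}, so 2^p+k is not a power of 2. So xy^2z ∉ L.
This contradicts the pumping lemma, so L is not regular.

a^{2^p+k}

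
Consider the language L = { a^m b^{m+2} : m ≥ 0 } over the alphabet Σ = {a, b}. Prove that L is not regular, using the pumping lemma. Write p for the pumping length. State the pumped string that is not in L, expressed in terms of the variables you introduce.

a^{p+k} b^{p+2}

Assume L is regular. Let p be the pumping length given by the pumping lemma.
Choose w = a^p b^{p+2}, which is in L with |w| = 2p+2 ≥ p.
Write w = xyz as guaranteed by the lemma, with |xy| ≤ p and y is nonempty.
Because |xy| ≤ p and w begins with p copies of a, we have y = a^k with 1 ≤ k ≤ p.
Pump with i = 2: xy^2z = a^{p+k} b^{p+2}. For this to lie in L we would need p+2 = (p+k)+2, which forces k = 0. But k ≥ 1, so xy^2z ∉ L.
Contradiction. Therefore L is not regular.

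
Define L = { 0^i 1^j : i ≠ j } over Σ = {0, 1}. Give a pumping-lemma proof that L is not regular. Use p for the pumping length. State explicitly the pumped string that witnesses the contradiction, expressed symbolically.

Assume L is regular. Let p be the pumping length given by the pumping lemma.
Choose w = 0^p 1^{p+p!}. Since p ≠ p+p!, w ∈ L; and |w| ≥ p.
The pumping lemma gives a decomposition w = xyz where |xy| ≤ p and |y| > 0.
Since the first p symbols of w are all 0's and |xy| ≤ p, y lies entirely in the leading 0-block: y = 0^k for some k with 1 ≤ k ≤ p.
Since 1 ≤ k ≤ p, k divides p!; set t = 1 + p!/k. Then xy^t z has p + (p!/k)·k = p + p! copies of 0. Now the 0-count equals the 1-count, so i ≠ j fails. So xy^t z = 0^{p+p!} 1^{p+p!} ∉ L.
This contradicts the pumping lemma, so L is not regular.

0^{p+p!} 1^{p+p!}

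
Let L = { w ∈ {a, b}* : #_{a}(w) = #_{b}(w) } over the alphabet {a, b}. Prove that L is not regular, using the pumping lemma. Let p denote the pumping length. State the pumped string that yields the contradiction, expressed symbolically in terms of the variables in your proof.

Toward a contradiction, assume L is regular with pumping length p.
Choose w = a^p b^p ∈ L with |w| = 2p ≥ p.
The pumping lemma gives a decomposition w = xyz where |xy| ≤ p and |y| > 0.
The first p characters of w are a's, so xy (and hence y) consists only of a's. Write y = a^k, 1 ≤ k ≤ p.
Pump with i = 2: xy^2z = a^{p+k} b^p has p+k occurrences of a but only p of b. Since k ≥ 1 the counts differ, so xy^2z ∉ L.
Contradiction. Therefore L is not regular.

a^{p+k} b^p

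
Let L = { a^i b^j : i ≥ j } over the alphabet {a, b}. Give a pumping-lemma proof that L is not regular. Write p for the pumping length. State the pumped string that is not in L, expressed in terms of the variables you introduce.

a^{p-k} b^p

Assume L is regular. Let p be the pumping length given by the pumping lemma.
Choose w = a^p b^p ∈ L, with |w| = 2p ≥ p.
By the pumping lemma, w = xyz with |xy| ≤ p and y is nonempty.
The first p characters of w are a's, so xy (and hence y) consists only of a's. Write y = a^k, 1 ≤ k ≤ p.
Consider xy^0z = xz = a^{p-k} b^p. Since k ≥ 1, the a-count p-k is less than p, so i ≥ j fails; thus xz ∉ L.
This contradicts the pumping lemma, so L is not regular.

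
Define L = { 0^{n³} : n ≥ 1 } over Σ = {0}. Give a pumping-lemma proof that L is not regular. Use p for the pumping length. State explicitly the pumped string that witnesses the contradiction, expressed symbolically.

0^{p³+k}

Toward a contradiction, assume L is regular with pumping length p.
Take w = 0^{p³} ∈ L with |w| = p³ ≥ p.
The pumping lemma gives a decomposition w = xyz where |xy| ≤ p and |y| > 0.
Then y = 0^k for some k with 1 ≤ k ≤ p.
Pump with i = 2: xy^2z = 0^{p³+k}. Since 1 ≤ k ≤ p, p³ < p³+k ≤ p³+p < p³+3p²+3p+1 = (p+1)³, so p³+k is not a perfect cube. So xy^2z ∉ L.
This contradicts the pumping lemma, so L is not regular.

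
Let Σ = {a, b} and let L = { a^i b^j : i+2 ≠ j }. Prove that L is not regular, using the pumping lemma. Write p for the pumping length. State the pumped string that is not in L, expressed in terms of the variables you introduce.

Toward a contradiction, assume L is regular with pumping length p.
Choose w = a^p b^{p+p!+2}. Since p ≠ (p+p!+2)-2 = p+p!, w ∈ L; and |w| ≥ p.
Write w = xyz as guaranteed by the lemma, with |xy| ≤ p and y is nonempty.
Since the first p symbols of w are all a's and |xy| ≤ p, y lies entirely in the leading a-block: y = a^k for some k with 1 ≤ k ≤ p.
Since 1 ≤ k ≤ p, k divides p!; set t = 1 + p!/k. Then xy^t z has p + (p!/k)·k = p + p! copies of a. Now the a-count is p+p! and (b-count)-2 = (p+p!+2)-2 = p+p!, so i+2 ≠ j fails. So xy^t z = a^{p+p!} b^{p+p!+2} ∉ L.
This contradicts the pumping lemma, so L is not regular.

a^{p+p!} b^{p+p!+2}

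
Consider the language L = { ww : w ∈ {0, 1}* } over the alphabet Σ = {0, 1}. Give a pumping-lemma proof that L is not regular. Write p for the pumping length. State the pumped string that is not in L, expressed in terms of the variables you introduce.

0^{p+k} 1^p 0^p 1^p

Assume L is regular. Let p be the pumping length given by the pumping lemma.
Take w = 0^p 1^p 0^p 1^p = uu where u = 0^p1^p; then w ∈ L and |w| = 4p ≥ p.
The pumping lemma gives a decomposition w = xyz where |xy| ≤ p and |y| > 0.
The first p characters of w are 0's, so xy (and hence y) consists only of 0's. Write y = 0^k, 1 ≤ k ≤ p.
Pump with i = 2: xy^2z = 0^{p+k} 1^p 0^p 1^p, of length 4p+k. Suppose this equals vv. The string starts with 0 and ends with 1, so v does too; thus the boundary between the two copies of v is a 1→0 transition. There is exactly one such transition, at position 2p+k, so |v| = 2p+k and |vv| = 4p+2k ≠ 4p+k since k ≥ 1. So xy^2z ∉ L.
This contradicts the pumping lemma, so L is not regular.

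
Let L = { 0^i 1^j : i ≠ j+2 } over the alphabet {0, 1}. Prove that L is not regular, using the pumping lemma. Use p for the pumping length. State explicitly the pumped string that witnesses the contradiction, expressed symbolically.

Assume L is regular; let p be its pumping constant.
Choose w = 0^p 1^{p+p!-2}. Since p ≠ (p+p!-2)+2 = p+p!, w ∈ L; and |w| ≥ p.
The pumping lemma gives a decomposition w = xyz where |xy| ≤ p and |y| ≥ 1.
Because |xy| ≤ p and w begins with p copies of 0, we have y = 0^k with 1 ≤ k ≤ p.
Since 1 ≤ k ≤ p, k divides p!; set t = 1 + p!/k. Then xy^t z has p + (p!/k)·k = p + p! copies of 0. Now the 0-count is p+p! and (1-count)+2 = (p+p!-2)+2 = p+p!, so i ≠ j+2 fails. So xy^t z = 0^{p+p!} 1^{p+p!-2} ∉ L.
Contradiction. Therefore L is not regular.

0^{p+p!} 1^{p+p!-2}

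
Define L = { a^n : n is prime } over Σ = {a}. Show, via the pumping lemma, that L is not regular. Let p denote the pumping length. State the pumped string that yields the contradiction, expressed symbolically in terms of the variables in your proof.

Toward a contradiction, assume L is regular with pumping length p.
Let q be a prime with q ≥ p+2 (infinitely many primes exist), and take w = a^q ∈ L with |w| = q ≥ p.
The pumping lemma gives a decomposition w = xyz where |xy| ≤ p and |y| ≥ 1.
Then y = a^k for some k with 1 ≤ k ≤ p.
Since 1 ≤ k ≤ p, |xz| = q-k. Pump with i = q+1: |xy^{q+1}z| = (q-k)+(q+1)k = q+qk = q(1+k), which is composite (both factors ≥ 2). So xy^{q+1}z = a^{q(1+k)} ∉ L.
This contradicts the pumping lemma, so L is not regular.

a^{q(1+k)}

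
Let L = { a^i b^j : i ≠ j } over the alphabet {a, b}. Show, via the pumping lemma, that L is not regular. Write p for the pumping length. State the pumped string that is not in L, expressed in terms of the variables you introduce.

Toward a contradiction, assume L is regular with pumping length p.
Choose w = a^p b^{p+p!}. Since p ≠ p+p!, w ∈ L; and |w| ≥ p.
Write w = xyz as guaranteed by the lemma, with |xy| ≤ p and |y| ≥ 1.
Because |xy| ≤ p and w begins with p copies of a, we have y = a^k with 1 ≤ k ≤ p.
Since 1 ≤ k ≤ p, k divides p!; set t = 1 + p!/k. Then xy^t z has p + (p!/k)·k = p + p! copies of a. Now the a-count equals the b-count, so i ≠ j fails. So xy^t z = a^{p+p!} b^{p+p!} ∉ L.
This is a contradiction; hence L is not regular.

a^{p+p!} b^{p+p!}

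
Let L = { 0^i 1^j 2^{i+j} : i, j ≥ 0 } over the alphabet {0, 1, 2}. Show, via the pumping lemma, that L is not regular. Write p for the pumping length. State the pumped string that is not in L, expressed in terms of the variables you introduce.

0^{p+k} 1^p 2^{2p}

Assume L is regular; let p be its pumping constant.
Take w = 0^p 1^p 2^{2p} ∈ L (with i=j=p, i+j=2p), |w| = 4p ≥ p.
The pumping lemma gives a decomposition w = xyz where |xy| ≤ p and y is nonempty.
Because |xy| ≤ p and w begins with p copies of 0, we have y = 0^k with 1 ≤ k ≤ p.
Consider xy^2z = 0^{p+k} 1^p 2^{2p}. Now the 0- and 1-counts sum to 2p+k, but the 2-count is 2p ≠ 2p+k. So xy^2z ∉ L.
This contradicts the pumping lemma, so L is not regular.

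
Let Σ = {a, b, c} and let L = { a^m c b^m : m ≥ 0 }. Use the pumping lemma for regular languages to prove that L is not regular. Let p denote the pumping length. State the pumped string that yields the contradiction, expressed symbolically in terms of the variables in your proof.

Assume L is regular. Let p be the pumping length given by the pumping lemma.
Take w = a^p c b^p ∈ L with |w| = 2p+1 ≥ p.
By the pumping lemma, w = xyz with |xy| ≤ p and |y| > 0.
Because |xy| ≤ p and w begins with p copies of a, we have y = a^k with 1 ≤ k ≤ p.
Pump with i = 2: xy^2z = a^{p+k} c b^p, which would require p+k = p. But k ≥ 1, so xy^2z ∉ L.
Contradiction. Therefore L is not regular.

a^{p+k} c b^p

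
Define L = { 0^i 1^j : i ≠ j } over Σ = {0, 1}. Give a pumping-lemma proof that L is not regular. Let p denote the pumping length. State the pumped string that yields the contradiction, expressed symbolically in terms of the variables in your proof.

0^{p+p!} 1^{p+p!}

Toward a contradiction, assume L is regular with pumping length p.
Choose w = 0^p 1^{p+p!}. Since p ≠ p+p!, w ∈ L; and |w| ≥ p.
By the pumping lemma, w = xyz with |xy| ≤ p and |y| > 0.
Since the first p symbols of w are all 0's and |xy| ≤ p, y lies entirely in the leading 0-block: y = 0^k for some k with 1 ≤ k ≤ p.
Since 1 ≤ k ≤ p, k divides p!; set t = 1 + p!/k. Then xy^t z has p + (p!/k)·k = p + p! copies of 0. Now the 0-count equals the 1-count, so i ≠ j fails. So xy^t z = 0^{p+p!} 1^{p+p!} ∉ L.
This is a contradiction; hence L is not regular.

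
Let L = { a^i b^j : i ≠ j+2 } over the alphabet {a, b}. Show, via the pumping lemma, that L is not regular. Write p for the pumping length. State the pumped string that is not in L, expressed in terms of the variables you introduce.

a^{p+p!} b^{p+p!-2}

Suppose for contradiction that L is regular, and let p be the pumping length.
Choose w = a^p b^{p+p!-2}. Since p ≠ (p+p!-2)+2 = p+p!, w ∈ L; and |w| ≥ p.
The pumping lemma gives a decomposition w = xyz where |xy| ≤ p and |y| > 0.
Since the first p symbols of w are all a's and |xy| ≤ p, y lies entirely in the leading a-block: y = a^k for some k with 1 ≤ k ≤ p.
Since 1 ≤ k ≤ p, k divides p!; set t = 1 + p!/k. Then xy^t z has p + (p!/k)·k = p + p! copies of a. Now the a-count is p+p! and (b-count)+2 = (p+p!-2)+2 = p+p!, so i ≠ j+2 fails. So xy^t z = a^{p+p!} b^{p+p!-2} ∉ L.
This contradicts the pumping lemma, so L is not regular.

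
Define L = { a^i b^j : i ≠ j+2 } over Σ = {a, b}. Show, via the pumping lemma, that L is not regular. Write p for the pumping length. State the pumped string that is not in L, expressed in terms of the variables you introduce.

a^{p+p!} b^{p+p!-2}

Assume L is regular; let p be its pumping constant.
Choose w = a^p b^{p+p!-2}. Since p ≠ (p+p!-2)+2 = p+p!, w ∈ L; and |w| ≥ p.
By the pumping lemma, w = xyz with |xy| ≤ p and |y| > 0.
Because |xy| ≤ p and w begins with p copies of a, we have y = a^k with 1 ≤ k ≤ p.
Since 1 ≤ k ≤ p, k divides p!; set t = 1 + p!/k. Then xy^t z has p + (p!/k)·k = p + p! copies of a. Now the a-count is p+p! and (b-count)+2 = (p+p!-2)+2 = p+p!, so i ≠ j+2 fails. So xy^t z = a^{p+p!} b^{p+p!-2} ∉ L.
This is a contradiction; hence L is not regular.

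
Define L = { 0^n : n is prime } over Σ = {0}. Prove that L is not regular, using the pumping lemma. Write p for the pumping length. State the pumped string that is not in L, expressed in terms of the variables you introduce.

0^{q(1+k)}

Suppose for contradiction that L is regular, and let p be the pumping length.
Let q be a prime with q ≥ p+2 (infinitely many primes exist), and take w = 0^q ∈ L with |w| = q ≥ p.
Write w = xyz as guaranteed by the lemma, with |xy| ≤ p and y is nonempty.
Then y = 0^k for some k with 1 ≤ k ≤ p.
Since 1 ≤ k ≤ p, |xz| = q-k. Pump with i = q+1: |xy^{q+1}z| = (q-k)+(q+1)k = q+qk = q(1+k), which is composite (both factors ≥ 2). So xy^{q+1}z = 0^{q(1+k)} ∉ L.
This is a contradiction; hence L is not regular.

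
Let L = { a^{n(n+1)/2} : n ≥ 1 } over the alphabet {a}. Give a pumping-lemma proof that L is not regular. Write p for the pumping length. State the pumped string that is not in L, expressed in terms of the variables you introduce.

Assume L is regular; let p be its pumping constant.
Take w = a^{p(p+1)/2} ∈ L with |w| = p(p+1)/2 ≥ p.
The pumping lemma gives a decomposition w = xyz where |xy| ≤ p and |y| ≥ 1.
Then y = a^k for some k with 1 ≤ k ≤ p.
Pump with i = 2: xy^2z = a^{p(p+1)/2+k}. Since 1 ≤ k ≤ p, p(p+1)/2 < p(p+1)/2+k ≤ p(p+1)/2+p < (p+1)(p+2)/2, so p(p+1)/2+k is strictly between consecutive triangular numbers. So xy^2z ∉ L.
This contradicts the pumping lemma, so L is not regular.

a^{p(p+1)/2+k}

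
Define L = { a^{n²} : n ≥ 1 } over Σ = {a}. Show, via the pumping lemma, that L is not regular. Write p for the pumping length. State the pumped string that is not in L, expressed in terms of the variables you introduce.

a^{p²+k}

Assume L is regular. Let p be the pumping length given by the pumping lemma.
Take w = a^{p²} ∈ L with |w| = p² ≥ p.
Write w = xyz as guaranteed by the lemma, with |xy| ≤ p and |y| ≥ 1.
Then y = a^k for some k with 1 ≤ k ≤ p.
Pump with i = 2: xy^2z = a^{p²+k}. Since 1 ≤ k ≤ p, p² < p²+k ≤ p²+p < (p+1)², so p²+k lies strictly between consecutive squares and is not a perfect square. So xy^2z ∉ L.
Contradiction. Therefore L is not regular.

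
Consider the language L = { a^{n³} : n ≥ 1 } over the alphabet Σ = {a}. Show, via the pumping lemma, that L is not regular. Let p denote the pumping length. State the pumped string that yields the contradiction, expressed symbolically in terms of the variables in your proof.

a^{p³+k}

Toward a contradiction, assume L is regular with pumping length p.
Take w = a^{p³} ∈ L with |w| = p³ ≥ p.
Write w = xyz as guaranteed by the lemma, with |xy| ≤ p and |y| > 0.
Then y = a^k for some k with 1 ≤ k ≤ p.
Pump with i = 2: xy^2z = a^{p³+k}. Since 1 ≤ k ≤ p, p³ < p³+k ≤ p³+p < p³+3p²+3p+1 = (p+1)³, so p³+k is not a perfect cube. So xy^2z ∉ L.
This is a contradiction; hence L is not regular.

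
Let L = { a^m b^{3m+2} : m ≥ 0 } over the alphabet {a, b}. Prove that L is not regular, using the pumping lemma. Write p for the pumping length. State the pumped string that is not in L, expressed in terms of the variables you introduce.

a^{p+k} b^{3p+2}

Assume L is regular; let p be its pumping constant.
Take w = a^p b^{3p+2}. Then w ∈ L and |w| = 4p+2 ≥ p.
By the pumping lemma, w = xyz with |xy| ≤ p and |y| ≥ 1.
Since the first p symbols of w are all a's and |xy| ≤ p, y lies entirely in the leading a-block: y = a^k for some k with 1 ≤ k ≤ p.
Pump with i = 2: xy^2z = a^{p+k} b^{3p+2}. For this to lie in L we would need 3p+2 = 3(p+k)+2, which forces k = 0. But k ≥ 1, so xy^2z ∉ L.
Contradiction. Therefore L is not regular.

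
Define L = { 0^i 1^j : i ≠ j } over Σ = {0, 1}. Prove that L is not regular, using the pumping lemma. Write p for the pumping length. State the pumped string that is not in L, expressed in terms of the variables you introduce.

0^{p+p!} 1^{p+p!}

Suppose for contradiction that L is regular, and let p be the pumping length.
Choose w = 0^p 1^{p+p!}. Since p ≠ p+p!, w ∈ L; and |w| ≥ p.
By the pumping lemma, w = xyz with |xy| ≤ p and |y| ≥ 1.
Since the first p symbols of w are all 0's and |xy| ≤ p, y lies entirely in the leading 0-block: y = 0^k for some k with 1 ≤ k ≤ p.
Since 1 ≤ k ≤ p, k divides p!; set t = 1 + p!/k. Then xy^t z has p + (p!/k)·k = p + p! copies of 0. Now the 0-count equals the 1-count, so i ≠ j fails. So xy^t z = 0^{p+p!} 1^{p+p!} ∉ L.
This contradicts the pumping lemma, so L is not regular.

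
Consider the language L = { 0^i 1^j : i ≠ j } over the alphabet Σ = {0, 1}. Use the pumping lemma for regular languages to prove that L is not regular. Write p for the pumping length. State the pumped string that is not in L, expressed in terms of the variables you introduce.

Assume L is regular. Let p be the pumping length given by the pumping lemma.
Choose w = 0^p 1^{p+p!}. Since p ≠ p+p!, w ∈ L; and |w| ≥ p.
The pumping lemma gives a decomposition w = xyz where |xy| ≤ p and |y| > 0.
Since the first p symbols of w are all 0's and |xy| ≤ p, y lies entirely in the leading 0-block: y = 0^k for some k with 1 ≤ k ≤ p.
Since 1 ≤ k ≤ p, k divides p!; set t = 1 + p!/k. Then xy^t z has p + (p!/k)·k = p + p! copies of 0. Now the 0-count equals the 1-count, so i ≠ j fails. So xy^t z = 0^{p+p!} 1^{p+p!} ∉ L.
This is a contradiction; hence L is not regular.

0^{p+p!} 1^{p+p!}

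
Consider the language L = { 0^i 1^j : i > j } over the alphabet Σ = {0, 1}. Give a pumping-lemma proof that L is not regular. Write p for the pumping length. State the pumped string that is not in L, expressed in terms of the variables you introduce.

0^{p+1-k} 1^p

Toward a contradiction, assume L is regular with pumping length p.
Choose w = 0^{p+1} 1^p ∈ L, with |w| = 2p+1 ≥ p.
The pumping lemma gives a decomposition w = xyz where |xy| ≤ p and |y| ≥ 1.
Since the first p symbols of w are all 0's and |xy| ≤ p, y lies entirely in the leading 0-block: y = 0^k for some k with 1 ≤ k ≤ p.
Consider xy^0z = xz = 0^{p+1-k} 1^p. Since k ≥ 1, the 0-count p+1-k is at most p, so i > j fails; thus xz ∉ L.
This contradicts the pumping lemma, so L is not regular.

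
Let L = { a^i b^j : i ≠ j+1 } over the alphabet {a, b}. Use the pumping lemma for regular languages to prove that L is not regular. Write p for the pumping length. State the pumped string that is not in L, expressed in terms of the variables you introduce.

Assume L is regular. Let p be the pumping length given by the pumping lemma.
Choose w = a^p b^{p+p!-1}. Since p ≠ (p+p!-1)+1 = p+p!, w ∈ L; and |w| ≥ p.
The pumping lemma gives a decomposition w = xyz where |xy| ≤ p and |y| ≥ 1.
Since the first p symbols of w are all a's and |xy| ≤ p, y lies entirely in the leading a-block: y = a^k for some k with 1 ≤ k ≤ p.
Since 1 ≤ k ≤ p, k divides p!; set t = 1 + p!/k. Then xy^t z has p + (p!/k)·k = p + p! copies of a. Now the a-count is p+p! and (b-count)+1 = (p+p!-1)+1 = p+p!, so i ≠ j+1 fails. So xy^t z = a^{p+p!} b^{p+p!-1} ∉ L.
Contradiction. Therefore L is not regular.

a^{p+p!} b^{p+p!-1}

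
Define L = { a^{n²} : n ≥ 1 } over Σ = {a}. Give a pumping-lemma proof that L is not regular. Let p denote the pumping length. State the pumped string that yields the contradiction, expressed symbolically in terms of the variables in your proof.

a^{p²+k}

Assume L is regular; let p be its pumping constant.
Take w = a^{p²} ∈ L with |w| = p² ≥ p.
Write w = xyz as guaranteed by the lemma, with |xy| ≤ p and y is nonempty.
Then y = a^k for some k with 1 ≤ k ≤ p.
Pump with i = 2: xy^2z = a^{p²+k}. Since 1 ≤ k ≤ p, p² < p²+k ≤ p²+p < (p+1)², so p²+k lies strictly between consecutive squares and is not a perfect square. So xy^2z ∉ L.
Contradiction. Therefore L is not regular.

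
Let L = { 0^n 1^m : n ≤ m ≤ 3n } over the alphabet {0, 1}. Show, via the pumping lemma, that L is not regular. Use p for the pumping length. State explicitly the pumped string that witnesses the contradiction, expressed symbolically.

Toward a contradiction, assume L is regular with pumping length p.
Take w = 0^p 1^p ∈ L (since p ≤ p ≤ 3p), with |w| = 2p ≥ p.
Write w = xyz as guaranteed by the lemma, with |xy| ≤ p and |y| ≥ 1.
Since the first p symbols of w are all 0's and |xy| ≤ p, y lies entirely in the leading 0-block: y = 0^k for some k with 1 ≤ k ≤ p.
Pump with i = 2: xy^2z = 0^{p+k} 1^p. Now n = p+k > p = m, so the condition n ≤ m fails. Thus xy^2z ∉ L.
This contradicts the pumping lemma, so L is not regular.

0^{p+k} 1^p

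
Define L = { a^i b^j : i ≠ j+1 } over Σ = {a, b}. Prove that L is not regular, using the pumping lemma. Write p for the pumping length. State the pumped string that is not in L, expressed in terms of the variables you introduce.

Assume L is regular; let p be its pumping constant.
Choose w = a^p b^{p+p!-1}. Since p ≠ (p+p!-1)+1 = p+p!, w ∈ L; and |w| ≥ p.
Write w = xyz as guaranteed by the lemma, with |xy| ≤ p and |y| ≥ 1.
Since the first p symbols of w are all a's and |xy| ≤ p, y lies entirely in the leading a-block: y = a^k for some k with 1 ≤ k ≤ p.
Since 1 ≤ k ≤ p, k divides p!; set t = 1 + p!/k. Then xy^t z has p + (p!/k)·k = p + p! copies of a. Now the a-count is p+p! and (b-count)+1 = (p+p!-1)+1 = p+p!, so i ≠ j+1 fails. So xy^t z = a^{p+p!} b^{p+p!-1} ∉ L.
Contradiction. Therefore L is not regular.

a^{p+p!} b^{p+p!-1}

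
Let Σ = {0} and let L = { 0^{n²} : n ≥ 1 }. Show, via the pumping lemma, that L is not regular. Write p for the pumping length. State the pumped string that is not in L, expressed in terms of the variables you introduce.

0^{p²+k}

Toward a contradiction, assume L is regular with pumping length p.
Take w = 0^{p²} ∈ L with |w| = p² ≥ p.
Write w = xyz as guaranteed by the lemma, with |xy| ≤ p and |y| ≥ 1.
Then y = 0^k for some k with 1 ≤ k ≤ p.
Pump with i = 2: xy^2z = 0^{p²+k}. Since 1 ≤ k ≤ p, p² < p²+k ≤ p²+p < (p+1)², so p²+k lies strictly between consecutive squares and is not a perfect square. So xy^2z ∉ L.
Contradiction. Therefore L is not regular.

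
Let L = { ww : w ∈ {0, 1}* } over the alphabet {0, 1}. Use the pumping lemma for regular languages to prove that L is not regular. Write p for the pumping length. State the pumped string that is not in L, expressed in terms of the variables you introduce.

0^{p+k} 1^p 0^p 1^p

Assume L is regular. Let p be the pumping length given by the pumping lemma.
Take w = 0^p 1^p 0^p 1^p = uu where u = 0^p1^p; then w ∈ L and |w| = 4p ≥ p.
Write w = xyz as guaranteed by the lemma, with |xy| ≤ p and y is nonempty.
The first p characters of w are 0's, so xy (and hence y) consists only of 0's. Write y = 0^k, 1 ≤ k ≤ p.
Pump with i = 2: xy^2z = 0^{p+k} 1^p 0^p 1^p, of length 4p+k. Suppose this equals vv. The string starts with 0 and ends with 1, so v does too; thus the boundary between the two copies of v is a 1→0 transition. There is exactly one such transition, at position 2p+k, so |v| = 2p+k and |vv| = 4p+2k ≠ 4p+k since k ≥ 1. So xy^2z ∉ L.
Contradiction. Therefore L is not regular.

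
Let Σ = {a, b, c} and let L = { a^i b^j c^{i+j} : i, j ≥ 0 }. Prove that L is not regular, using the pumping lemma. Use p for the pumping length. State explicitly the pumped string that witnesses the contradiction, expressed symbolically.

a^{p+k} b^p c^{2p}

Toward a contradiction, assume L is regular with pumping length p.
Take w = a^p b^p c^{2p} ∈ L (with i=j=p, i+j=2p), |w| = 4p ≥ p.
By the pumping lemma, w = xyz with |xy| ≤ p and |y| > 0.
The first p characters of w are a's, so xy (and hence y) consists only of a's. Write y = a^k, 1 ≤ k ≤ p.
Consider xy^2z = a^{p+k} b^p c^{2p}. Now the a- and b-counts sum to 2p+k, but the c-count is 2p ≠ 2p+k. So xy^2z ∉ L.
This contradicts the pumping lemma, so L is not regular.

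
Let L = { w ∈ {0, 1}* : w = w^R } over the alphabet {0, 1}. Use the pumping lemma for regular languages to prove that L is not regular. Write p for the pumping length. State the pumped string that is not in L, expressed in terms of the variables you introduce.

0^{p+k} 1 0^p

Toward a contradiction, assume L is regular with pumping length p.
Take w = 0^p 1 0^p, a palindrome of length 2p+1 ≥ p.
Write w = xyz as guaranteed by the lemma, with |xy| ≤ p and |y| ≥ 1.
Since the first p symbols of w are all 0's and |xy| ≤ p, y lies entirely in the leading 0-block: y = 0^k for some k with 1 ≤ k ≤ p.
Pump with i = 2: xy^2z = 0^{p+k} 1 0^p. Its reverse is 0^p 1 0^{p+k}, which differs from xy^2z since k ≥ 1. So xy^2z is not a palindrome and xy^2z ∉ L.
This is a contradiction; hence L is not regular.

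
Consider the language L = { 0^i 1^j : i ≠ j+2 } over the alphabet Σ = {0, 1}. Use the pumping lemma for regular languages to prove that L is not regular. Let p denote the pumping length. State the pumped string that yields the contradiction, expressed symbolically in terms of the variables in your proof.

0^{p+p!} 1^{p+p!-2}

Suppose for contradiction that L is regular, and let p be the pumping length.
Choose w = 0^p 1^{p+p!-2}. Since p ≠ (p+p!-2)+2 = p+p!, w ∈ L; and |w| ≥ p.
The pumping lemma gives a decomposition w = xyz where |xy| ≤ p and |y| ≥ 1.
The first p characters of w are 0's, so xy (and hence y) consists only of 0's. Write y = 0^k, 1 ≤ k ≤ p.
Since 1 ≤ k ≤ p, k divides p!; set t = 1 + p!/k. Then xy^t z has p + (p!/k)·k = p + p! copies of 0. Now the 0-count is p+p! and (1-count)+2 = (p+p!-2)+2 = p+p!, so i ≠ j+2 fails. So xy^t z = 0^{p+p!} 1^{p+p!-2} ∉ L.
This contradicts the pumping lemma, so L is not regular.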